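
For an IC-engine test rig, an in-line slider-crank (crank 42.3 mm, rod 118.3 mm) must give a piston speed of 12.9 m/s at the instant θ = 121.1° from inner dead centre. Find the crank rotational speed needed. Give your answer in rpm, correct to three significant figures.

4220

For an in-line slider-crank, |v_piston| = rω|sinθ|·[1 + r cosθ/√(L² − r² sin²θ)].
With r = 0.0423 m, L = 0.1183 m, θ = 121.1°: the bracketed kinematic factor |dx/dθ| = 0.029193 m.
ω = v/|dx/dθ| = 12.9/0.029193 = 441.89 rad/s.
N = 60ω/(2π) = 4219.7 rpm.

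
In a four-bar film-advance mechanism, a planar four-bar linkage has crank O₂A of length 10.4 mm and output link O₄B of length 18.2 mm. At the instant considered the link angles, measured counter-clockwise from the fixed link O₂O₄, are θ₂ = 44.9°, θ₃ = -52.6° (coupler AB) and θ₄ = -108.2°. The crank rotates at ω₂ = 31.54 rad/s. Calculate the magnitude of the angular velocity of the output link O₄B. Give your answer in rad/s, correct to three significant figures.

ω₂ = 31.54 rad/s
Differentiating the loop-closure r₂e^{iθ₂}+r₃e^{iθ₃}=r₁+r₄e^{iθ₄} gives r₂ω₂e^{iθ₂}+r₃ω₃e^{iθ₃}=r₄ω₄e^{iθ₄}.
Eliminating the other unknown: ω₄ = r₂ω₂ sin(θ₂−θ₃) / [r₄ sin(θ₄−θ₃)].
Numerator sine = +0.99144; denominator sine = -0.82511.
Result = 0.0104·31.54·(+0.99144) / (0.0182·(-0.82511)) = -21.656 rad/s; magnitude 21.656 rad/s.

21.7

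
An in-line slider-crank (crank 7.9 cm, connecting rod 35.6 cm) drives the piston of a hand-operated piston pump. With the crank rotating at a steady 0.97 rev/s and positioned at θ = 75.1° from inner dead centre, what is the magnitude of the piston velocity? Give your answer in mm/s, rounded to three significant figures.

492

ω = 2π·0.97 = 6.095 rad/s
For an in-line slider-crank, x = r cosθ + √(L² − r² sin²θ), so v = −rω sinθ·[1 + r cosθ/√(L² − r² sin²θ)].
With r = 0.079 m, L = 0.356 m, θ = 75.1°: √(L² − r² sin²θ) = 0.34772 m.
v = −0.079·6.095·0.96638·[1 + 0.079·0.25713/0.34772] = -0.49247 m/s.
|v| = 0.49247 m/s = 492.47 mm/s.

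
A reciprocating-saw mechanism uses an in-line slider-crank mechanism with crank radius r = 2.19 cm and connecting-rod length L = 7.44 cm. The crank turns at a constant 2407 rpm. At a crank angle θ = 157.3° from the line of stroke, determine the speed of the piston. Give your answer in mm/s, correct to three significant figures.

1550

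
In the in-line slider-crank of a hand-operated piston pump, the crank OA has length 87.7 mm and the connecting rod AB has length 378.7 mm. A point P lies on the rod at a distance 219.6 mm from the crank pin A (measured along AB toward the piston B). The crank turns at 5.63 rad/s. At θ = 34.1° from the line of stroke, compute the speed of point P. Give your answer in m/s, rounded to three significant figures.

0.353

ω = 5.63 rad/s.  Crank-pin speed |V_A| = rω = 0.49375 m/s, perpendicular to OA.
Rod angle: sinφ = −(r/L) sinθ ⇒ φ = -7.460°; ω_rod = −rω cosθ/√(L²−r²sin²θ) = -1.0888 rad/s.
V_P = V_A + ω_rod × AP, with AP = 0.2196 m along the rod.
Components: V_Px = −rω sinθ − a·ω_rod·sinφ = -0.30786 m/s;  V_Py = rω cosθ + a·ω_rod·cosφ = +0.17177 m/s.
|V_P| = √(V_Px² + V_Py²) = 0.35254 m/s.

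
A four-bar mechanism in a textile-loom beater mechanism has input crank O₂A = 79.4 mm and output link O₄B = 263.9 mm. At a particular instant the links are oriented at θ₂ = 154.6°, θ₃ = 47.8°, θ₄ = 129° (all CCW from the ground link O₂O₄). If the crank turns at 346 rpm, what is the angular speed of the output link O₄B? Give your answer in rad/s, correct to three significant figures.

ω₂ = 36.23 rad/s (from 346 rpm).
Differentiating the loop-closure r₂e^{iθ₂}+r₃e^{iθ₃}=r₁+r₄e^{iθ₄} gives r₂ω₂e^{iθ₂}+r₃ω₃e^{iθ₃}=r₄ω₄e^{iθ₄}.
Eliminating the other unknown: ω₄ = r₂ω₂ sin(θ₂−θ₃) / [r₄ sin(θ₄−θ₃)].
Numerator sine = +0.95732; denominator sine = +0.98823.
Result = 0.0794·36.23·(+0.95732) / (0.2639·(+0.98823)) = +10.561 rad/s; magnitude 10.561 rad/s.

10.6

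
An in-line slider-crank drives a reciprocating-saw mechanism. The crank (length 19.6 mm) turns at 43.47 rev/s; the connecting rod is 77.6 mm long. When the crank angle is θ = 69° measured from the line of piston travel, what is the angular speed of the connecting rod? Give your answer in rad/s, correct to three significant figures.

25.4

ω = 273.1 rad/s (converted from 43.47 rev/s).
The rod makes angle φ with the slider axis where L sinφ = r sinθ; differentiating, L cosφ·φ̇ = r ω cosθ.
L cosφ = √(L² − r² sin²θ) = 0.075412 m.
|ω_rod| = r ω |cosθ| / √(L² − r² sin²θ) = 0.0196·273.1·0.35837/0.075412 = 25.44 rad/s.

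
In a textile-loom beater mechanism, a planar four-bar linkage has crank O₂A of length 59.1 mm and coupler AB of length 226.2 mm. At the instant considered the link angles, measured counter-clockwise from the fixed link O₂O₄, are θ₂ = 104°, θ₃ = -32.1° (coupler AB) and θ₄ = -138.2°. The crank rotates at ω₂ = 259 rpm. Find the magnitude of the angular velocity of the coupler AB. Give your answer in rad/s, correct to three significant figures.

6.52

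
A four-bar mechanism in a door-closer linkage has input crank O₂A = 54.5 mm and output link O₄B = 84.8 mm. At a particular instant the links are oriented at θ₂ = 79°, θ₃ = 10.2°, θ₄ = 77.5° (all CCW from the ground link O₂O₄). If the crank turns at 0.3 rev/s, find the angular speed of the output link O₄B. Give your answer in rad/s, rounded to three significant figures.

ω₂ = 1.885 rad/s (from 0.3 rev/s).
Differentiating the loop-closure r₂e^{iθ₂}+r₃e^{iθ₃}=r₁+r₄e^{iθ₄} gives r₂ω₂e^{iθ₂}+r₃ω₃e^{iθ₃}=r₄ω₄e^{iθ₄}.
Eliminating the other unknown: ω₄ = r₂ω₂ sin(θ₂−θ₃) / [r₄ sin(θ₄−θ₃)].
Numerator sine = +0.93232; denominator sine = +0.92254.
Result = 0.0545·1.885·(+0.93232) / (0.0848·(+0.92254)) = +1.2243 rad/s; magnitude 1.2243 rad/s.

1.22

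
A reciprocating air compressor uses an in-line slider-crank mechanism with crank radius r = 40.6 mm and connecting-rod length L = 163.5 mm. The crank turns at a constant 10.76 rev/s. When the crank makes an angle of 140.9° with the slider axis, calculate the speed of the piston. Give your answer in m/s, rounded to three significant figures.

1.39

ω = 2π·10.8 = 67.61 rad/s
For an in-line slider-crank, x = r cosθ + √(L² − r² sin²θ), so v = −rω sinθ·[1 + r cosθ/√(L² − r² sin²θ)].
With r = 0.0406 m, L = 0.1635 m, θ = 140.9°: √(L² − r² sin²θ) = 0.16148 m.
v = −0.0406·67.61·0.63068·[1 + 0.0406·-0.77605/0.16148] = -1.3933 m/s.
|v| = 1.3933 m/s.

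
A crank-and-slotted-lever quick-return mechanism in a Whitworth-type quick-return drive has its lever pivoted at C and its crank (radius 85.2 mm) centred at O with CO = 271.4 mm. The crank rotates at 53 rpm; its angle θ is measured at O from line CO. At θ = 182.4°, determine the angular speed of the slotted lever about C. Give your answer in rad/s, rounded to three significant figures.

2.53

ω = 5.55 rad/s (from 53 rpm).
Crank pin A relative to C: A = (d + r cosθ, r sinθ); lever angle φ = atan2(r sinθ, d + r cosθ).
Differentiating tanφ: φ̇ = rω(d cosθ + r)/(d² + r² + 2dr cosθ).
d² + r² + 2dr cosθ = |CA|² = 0.034711 m²;  d cosθ + r = -0.18596 m.
|ω_lever| = |0.0852·5.55·-0.18596| / 0.034711 = 2.5334 rad/s.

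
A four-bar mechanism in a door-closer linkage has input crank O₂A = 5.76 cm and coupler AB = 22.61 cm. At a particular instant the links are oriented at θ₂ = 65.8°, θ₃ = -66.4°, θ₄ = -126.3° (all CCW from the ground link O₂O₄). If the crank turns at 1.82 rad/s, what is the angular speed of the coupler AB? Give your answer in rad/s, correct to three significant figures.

ω₂ = 1.82 rad/s
Differentiating the loop-closure r₂e^{iθ₂}+r₃e^{iθ₃}=r₁+r₄e^{iθ₄} gives r₂ω₂e^{iθ₂}+r₃ω₃e^{iθ₃}=r₄ω₄e^{iθ₄}.
Eliminating the other unknown: ω₃ = r₂ω₂ sin(θ₄−θ₂) / [r₃ sin(θ₃−θ₄)].
Numerator sine = +0.20962; denominator sine = +0.86515.
Result = 0.0576·1.82·(+0.20962) / (0.2261·(+0.86515)) = +0.11234 rad/s; magnitude 0.11234 rad/s.

0.112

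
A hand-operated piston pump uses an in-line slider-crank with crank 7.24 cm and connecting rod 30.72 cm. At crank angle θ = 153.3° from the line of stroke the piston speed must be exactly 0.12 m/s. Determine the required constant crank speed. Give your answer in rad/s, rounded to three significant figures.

For an in-line slider-crank, |v_piston| = rω|sinθ|·[1 + r cosθ/√(L² − r² sin²θ)].
With r = 0.0724 m, L = 0.3072 m, θ = 153.3°: the bracketed kinematic factor |dx/dθ| = 0.025643 m.
ω = v/|dx/dθ| = 0.12/0.025643 = 4.6797 rad/s.

4.68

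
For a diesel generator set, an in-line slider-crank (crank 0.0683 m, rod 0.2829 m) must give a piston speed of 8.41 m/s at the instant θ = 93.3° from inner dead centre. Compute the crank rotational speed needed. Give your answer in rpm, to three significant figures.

1190

For an in-line slider-crank, |v_piston| = rω|sinθ|·[1 + r cosθ/√(L² − r² sin²θ)].
With r = 0.0683 m, L = 0.2829 m, θ = 93.3°: the bracketed kinematic factor |dx/dθ| = 0.06721 m.
ω = v/|dx/dθ| = 8.41/0.06721 = 125.13 rad/s.
N = 60ω/(2π) = 1194.9 rpm.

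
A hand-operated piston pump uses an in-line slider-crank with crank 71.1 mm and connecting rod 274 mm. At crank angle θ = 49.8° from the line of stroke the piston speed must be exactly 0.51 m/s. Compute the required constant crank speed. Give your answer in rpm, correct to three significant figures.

For an in-line slider-crank, |v_piston| = rω|sinθ|·[1 + r cosθ/√(L² − r² sin²θ)].
With r = 0.0711 m, L = 0.274 m, θ = 49.8°: the bracketed kinematic factor |dx/dθ| = 0.063586 m.
ω = v/|dx/dθ| = 0.51/0.063586 = 8.0207 rad/s.
N = 60ω/(2π) = 76.592 rpm.

76.6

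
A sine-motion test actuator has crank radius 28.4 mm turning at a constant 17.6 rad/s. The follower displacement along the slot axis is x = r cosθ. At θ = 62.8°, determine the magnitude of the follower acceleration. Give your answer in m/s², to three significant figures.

4.02

ω = 17.6 rad/s
x = r cosθ ⇒ ẍ = −rω² cosθ (ω constant).
|a| = rω²|cosθ| = 0.0284·(17.6)²·|cos 62.8°| = 4.0212 m/s².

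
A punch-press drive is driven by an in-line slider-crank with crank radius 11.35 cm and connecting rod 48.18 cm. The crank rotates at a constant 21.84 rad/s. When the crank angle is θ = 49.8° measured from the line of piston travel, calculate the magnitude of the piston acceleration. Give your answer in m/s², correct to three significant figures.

33.0

ω = 21.84 rad/s
x(θ) = r cosθ + √(L² − r² sin²θ); with ω constant, a = ω²·d²x/dθ².
d²x/dθ² = −r cosθ − r²(cos2θ)/√u − r⁴ sin²2θ/(4u^{3/2}),  u = L² − r² sin²θ = 0.224616 m².
Substituting r = 0.1135 m, L = 0.4818 m, θ = 49.8°: d²x/dθ² = -0.069105 m.
a = ω²·d²x/dθ² = (21.84)²·(-0.069105) = -32.962 m/s²;  |a| = 32.962 m/s².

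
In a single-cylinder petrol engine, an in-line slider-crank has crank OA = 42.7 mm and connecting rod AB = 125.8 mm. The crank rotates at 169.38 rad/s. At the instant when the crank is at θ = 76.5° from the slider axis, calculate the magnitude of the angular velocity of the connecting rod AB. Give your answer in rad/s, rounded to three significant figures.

14.2

ω = 169.4 rad/s
The rod makes angle φ with the slider axis where L sinφ = r sinθ; differentiating, L cosφ·φ̇ = r ω cosθ.
L cosφ = √(L² − r² sin²θ) = 0.11875 m.
|ω_rod| = r ω |cosθ| / √(L² − r² sin²θ) = 0.0427·169.4·0.23345/0.11875 = 14.218 rad/s.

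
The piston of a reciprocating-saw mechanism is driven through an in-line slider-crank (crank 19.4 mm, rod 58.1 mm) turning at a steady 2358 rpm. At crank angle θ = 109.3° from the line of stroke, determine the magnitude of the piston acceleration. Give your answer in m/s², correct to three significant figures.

ω = 2π·2358/60 = 246.9 rad/s
x(θ) = r cosθ + √(L² − r² sin²θ); with ω constant, a = ω²·d²x/dθ².
d²x/dθ² = −r cosθ − r²(cos2θ)/√u − r⁴ sin²2θ/(4u^{3/2}),  u = L² − r² sin²θ = 0.00304036 m².
Substituting r = 0.0194 m, L = 0.0581 m, θ = 109.3°: d²x/dθ² = +0.011664 m.
a = ω²·d²x/dθ² = (246.9)²·(+0.011664) = +711.21 m/s²;  |a| = 711.21 m/s².

711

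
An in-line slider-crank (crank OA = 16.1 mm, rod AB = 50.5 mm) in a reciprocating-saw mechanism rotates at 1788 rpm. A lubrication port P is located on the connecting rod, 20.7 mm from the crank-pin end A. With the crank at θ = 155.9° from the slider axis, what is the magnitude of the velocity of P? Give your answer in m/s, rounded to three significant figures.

1.95

ω = 187.2 rad/s.  Crank-pin speed |V_A| = rω = 3.0145 m/s, perpendicular to OA.
Rod angle: sinφ = −(r/L) sinθ ⇒ φ = -7.480°; ω_rod = −rω cosθ/√(L²−r²sin²θ) = +54.958 rad/s.
V_P = V_A + ω_rod × AP, with AP = 0.0207 m along the rod.
Components: V_Px = −rω sinθ − a·ω_rod·sinφ = -1.0828 m/s;  V_Py = rω cosθ + a·ω_rod·cosφ = -1.6238 m/s.
|V_P| = √(V_Px² + V_Py²) = 1.9518 m/s.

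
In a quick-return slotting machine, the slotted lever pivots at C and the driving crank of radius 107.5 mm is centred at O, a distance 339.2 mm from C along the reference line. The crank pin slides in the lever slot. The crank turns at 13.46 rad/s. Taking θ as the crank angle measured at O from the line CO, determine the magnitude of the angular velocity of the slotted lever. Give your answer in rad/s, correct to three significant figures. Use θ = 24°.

ω = 13.46 rad/s
Crank pin A relative to C: A = (d + r cosθ, r sinθ); lever angle φ = atan2(r sinθ, d + r cosθ).
Differentiating tanφ: φ̇ = rω(d cosθ + r)/(d² + r² + 2dr cosθ).
d² + r² + 2dr cosθ = |CA|² = 0.193236 m²;  d cosθ + r = +0.41737 m.
|ω_lever| = |0.1075·13.46·+0.41737| / 0.193236 = 3.1253 rad/s.

3.13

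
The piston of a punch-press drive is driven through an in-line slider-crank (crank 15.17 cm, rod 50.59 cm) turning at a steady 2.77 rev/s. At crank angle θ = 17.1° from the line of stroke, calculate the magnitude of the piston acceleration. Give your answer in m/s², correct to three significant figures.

55.5

ω = 2π·2.77 = 17.4 rad/s
x(θ) = r cosθ + √(L² − r² sin²θ); with ω constant, a = ω²·d²x/dθ².
d²x/dθ² = −r cosθ − r²(cos2θ)/√u − r⁴ sin²2θ/(4u^{3/2}),  u = L² − r² sin²θ = 0.253945 m².
Substituting r = 0.1517 m, L = 0.5059 m, θ = 17.1°: d²x/dθ² = -0.18309 m.
a = ω²·d²x/dθ² = (17.4)²·(-0.18309) = -55.461 m/s²;  |a| = 55.461 m/s².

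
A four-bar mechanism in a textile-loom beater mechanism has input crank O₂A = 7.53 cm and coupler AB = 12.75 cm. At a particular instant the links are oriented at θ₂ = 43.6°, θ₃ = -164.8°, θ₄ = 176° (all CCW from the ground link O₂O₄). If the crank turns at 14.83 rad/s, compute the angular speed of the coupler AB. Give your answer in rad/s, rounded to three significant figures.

19.7

ω₂ = 14.83 rad/s
Differentiating the loop-closure r₂e^{iθ₂}+r₃e^{iθ₃}=r₁+r₄e^{iθ₄} gives r₂ω₂e^{iθ₂}+r₃ω₃e^{iθ₃}=r₄ω₄e^{iθ₄}.
Eliminating the other unknown: ω₃ = r₂ω₂ sin(θ₄−θ₂) / [r₃ sin(θ₃−θ₄)].
Numerator sine = +0.73846; denominator sine = +0.32887.
Result = 0.0753·14.83·(+0.73846) / (0.1275·(+0.32887)) = +19.667 rad/s; magnitude 19.667 rad/s.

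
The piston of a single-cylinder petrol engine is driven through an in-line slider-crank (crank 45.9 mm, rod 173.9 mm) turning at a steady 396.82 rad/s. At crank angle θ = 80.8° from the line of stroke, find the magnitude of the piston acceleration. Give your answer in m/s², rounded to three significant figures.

716

ω = 396.8 rad/s
x(θ) = r cosθ + √(L² − r² sin²θ); with ω constant, a = ω²·d²x/dθ².
d²x/dθ² = −r cosθ − r²(cos2θ)/√u − r⁴ sin²2θ/(4u^{3/2}),  u = L² − r² sin²θ = 0.0281883 m².
Substituting r = 0.0459 m, L = 0.1739 m, θ = 80.8°: d²x/dθ² = +0.004545 m.
a = ω²·d²x/dθ² = (396.8)²·(+0.004545) = +715.69 m/s²;  |a| = 715.69 m/s².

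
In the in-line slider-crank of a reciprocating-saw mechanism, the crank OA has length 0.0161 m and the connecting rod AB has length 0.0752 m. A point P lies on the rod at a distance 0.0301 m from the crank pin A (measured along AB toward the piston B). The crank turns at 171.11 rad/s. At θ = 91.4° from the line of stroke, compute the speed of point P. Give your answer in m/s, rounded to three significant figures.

ω = 171.1 rad/s.  Crank-pin speed |V_A| = rω = 2.7549 m/s, perpendicular to OA.
Rod angle: sinφ = −(r/L) sinθ ⇒ φ = -12.359°; ω_rod = −rω cosθ/√(L²−r²sin²θ) = +0.91628 rad/s.
V_P = V_A + ω_rod × AP, with AP = 0.0301 m along the rod.
Components: V_Px = −rω sinθ − a·ω_rod·sinφ = -2.7481 m/s;  V_Py = rω cosθ + a·ω_rod·cosφ = -0.040367 m/s.
|V_P| = √(V_Px² + V_Py²) = 2.7484 m/s.

2.75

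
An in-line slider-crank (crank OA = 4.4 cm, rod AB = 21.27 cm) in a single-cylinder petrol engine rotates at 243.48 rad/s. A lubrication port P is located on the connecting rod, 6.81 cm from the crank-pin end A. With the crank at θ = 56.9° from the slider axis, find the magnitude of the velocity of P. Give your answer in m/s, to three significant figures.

ω = 243.5 rad/s.  Crank-pin speed |V_A| = rω = 10.713 m/s, perpendicular to OA.
Rod angle: sinφ = −(r/L) sinθ ⇒ φ = -9.979°; ω_rod = −rω cosθ/√(L²−r²sin²θ) = -27.928 rad/s.
V_P = V_A + ω_rod × AP, with AP = 0.0681 m along the rod.
Components: V_Px = −rω sinθ − a·ω_rod·sinφ = -9.3042 m/s;  V_Py = rω cosθ + a·ω_rod·cosφ = +3.9773 m/s.
|V_P| = √(V_Px² + V_Py²) = 10.119 m/s.

10.1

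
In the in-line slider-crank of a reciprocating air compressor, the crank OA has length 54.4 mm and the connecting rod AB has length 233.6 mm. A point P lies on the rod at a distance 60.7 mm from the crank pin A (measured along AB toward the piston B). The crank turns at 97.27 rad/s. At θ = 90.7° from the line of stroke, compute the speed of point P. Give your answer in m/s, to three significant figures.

5.29

ω = 97.27 rad/s.  Crank-pin speed |V_A| = rω = 5.2915 m/s, perpendicular to OA.
Rod angle: sinφ = −(r/L) sinθ ⇒ φ = -13.465°; ω_rod = −rω cosθ/√(L²−r²sin²θ) = +0.28456 rad/s.
V_P = V_A + ω_rod × AP, with AP = 0.0607 m along the rod.
Components: V_Px = −rω sinθ − a·ω_rod·sinφ = -5.2871 m/s;  V_Py = rω cosθ + a·ω_rod·cosφ = -0.047848 m/s.
|V_P| = √(V_Px² + V_Py²) = 5.2873 m/s.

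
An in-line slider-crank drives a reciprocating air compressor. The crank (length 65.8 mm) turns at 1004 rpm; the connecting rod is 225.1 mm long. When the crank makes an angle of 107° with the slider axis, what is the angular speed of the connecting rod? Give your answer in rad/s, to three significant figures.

9.36

ω = 105.1 rad/s (converted from 1004 rpm).
The rod makes angle φ with the slider axis where L sinφ = r sinθ; differentiating, L cosφ·φ̇ = r ω cosθ.
L cosφ = √(L² − r² sin²θ) = 0.21613 m.
|ω_rod| = r ω |cosθ| / √(L² − r² sin²θ) = 0.0658·105.1·0.29237/0.21613 = 9.3587 rad/s.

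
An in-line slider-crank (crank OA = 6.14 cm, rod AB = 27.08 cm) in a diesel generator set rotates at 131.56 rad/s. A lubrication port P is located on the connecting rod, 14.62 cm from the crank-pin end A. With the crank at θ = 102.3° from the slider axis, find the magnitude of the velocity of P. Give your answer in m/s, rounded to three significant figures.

7.72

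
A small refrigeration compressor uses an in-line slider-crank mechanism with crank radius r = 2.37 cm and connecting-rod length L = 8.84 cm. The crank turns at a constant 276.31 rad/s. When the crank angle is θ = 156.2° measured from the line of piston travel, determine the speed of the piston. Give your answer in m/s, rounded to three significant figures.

ω = 276.3 rad/s
For an in-line slider-crank, x = r cosθ + √(L² − r² sin²θ), so v = −rω sinθ·[1 + r cosθ/√(L² − r² sin²θ)].
With r = 0.0237 m, L = 0.0884 m, θ = 156.2°: √(L² − r² sin²θ) = 0.087881 m.
v = −0.0237·276.3·0.40355·[1 + 0.0237·-0.91496/0.087881] = -1.9906 m/s.
|v| = 1.9906 m/s.

1.99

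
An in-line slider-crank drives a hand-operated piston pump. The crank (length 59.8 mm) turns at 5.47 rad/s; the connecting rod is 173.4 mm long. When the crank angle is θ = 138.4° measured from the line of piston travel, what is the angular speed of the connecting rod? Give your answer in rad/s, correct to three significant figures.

1.45

ω = 5.47 rad/s
The rod makes angle φ with the slider axis where L sinφ = r sinθ; differentiating, L cosφ·φ̇ = r ω cosθ.
L cosφ = √(L² − r² sin²θ) = 0.16879 m.
|ω_rod| = r ω |cosθ| / √(L² − r² sin²θ) = 0.0598·5.47·0.74780/0.16879 = 1.4492 rad/s.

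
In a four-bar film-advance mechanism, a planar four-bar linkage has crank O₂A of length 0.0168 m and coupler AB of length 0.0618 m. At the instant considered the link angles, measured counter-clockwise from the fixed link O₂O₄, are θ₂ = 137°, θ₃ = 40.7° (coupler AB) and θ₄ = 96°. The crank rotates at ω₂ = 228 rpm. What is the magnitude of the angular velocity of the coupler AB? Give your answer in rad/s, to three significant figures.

ω₂ = 23.88 rad/s (from 228 rpm).
Differentiating the loop-closure r₂e^{iθ₂}+r₃e^{iθ₃}=r₁+r₄e^{iθ₄} gives r₂ω₂e^{iθ₂}+r₃ω₃e^{iθ₃}=r₄ω₄e^{iθ₄}.
Eliminating the other unknown: ω₃ = r₂ω₂ sin(θ₄−θ₂) / [r₃ sin(θ₃−θ₄)].
Numerator sine = -0.65606; denominator sine = -0.82214.
Result = 0.0168·23.88·(-0.65606) / (0.0618·(-0.82214)) = +5.1794 rad/s; magnitude 5.1794 rad/s.

5.18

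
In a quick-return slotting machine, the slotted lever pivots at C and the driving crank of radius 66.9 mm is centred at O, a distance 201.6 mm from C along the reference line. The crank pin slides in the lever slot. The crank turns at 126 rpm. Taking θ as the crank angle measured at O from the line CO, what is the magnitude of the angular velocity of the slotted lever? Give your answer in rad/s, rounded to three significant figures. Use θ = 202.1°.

ω = 13.19 rad/s (from 126 rpm).
Crank pin A relative to C: A = (d + r cosθ, r sinθ); lever angle φ = atan2(r sinθ, d + r cosθ).
Differentiating tanφ: φ̇ = rω(d cosθ + r)/(d² + r² + 2dr cosθ).
d² + r² + 2dr cosθ = |CA|² = 0.0201259 m²;  d cosθ + r = -0.11989 m.
|ω_lever| = |0.0669·13.19·-0.11989| / 0.0201259 = 5.2583 rad/s.

5.26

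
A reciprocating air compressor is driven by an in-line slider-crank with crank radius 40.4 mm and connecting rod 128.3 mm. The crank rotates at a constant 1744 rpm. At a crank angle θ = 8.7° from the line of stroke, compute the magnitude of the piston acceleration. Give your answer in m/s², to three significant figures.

ω = 2π·1744/60 = 182.6 rad/s
x(θ) = r cosθ + √(L² − r² sin²θ); with ω constant, a = ω²·d²x/dθ².
d²x/dθ² = −r cosθ − r²(cos2θ)/√u − r⁴ sin²2θ/(4u^{3/2}),  u = L² − r² sin²θ = 0.0164235 m².
Substituting r = 0.0404 m, L = 0.1283 m, θ = 8.7°: d²x/dθ² = -0.052117 m.
a = ω²·d²x/dθ² = (182.6)²·(-0.052117) = -1738.3 m/s²;  |a| = 1738.3 m/s².

1740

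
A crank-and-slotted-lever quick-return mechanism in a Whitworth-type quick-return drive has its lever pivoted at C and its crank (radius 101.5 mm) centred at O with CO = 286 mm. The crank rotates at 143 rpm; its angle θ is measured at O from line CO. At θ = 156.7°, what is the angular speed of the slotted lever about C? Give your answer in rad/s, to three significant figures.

ω = 14.97 rad/s (from 143 rpm).
Crank pin A relative to C: A = (d + r cosθ, r sinθ); lever angle φ = atan2(r sinθ, d + r cosθ).
Differentiating tanφ: φ̇ = rω(d cosθ + r)/(d² + r² + 2dr cosθ).
d² + r² + 2dr cosθ = |CA|² = 0.0387751 m²;  d cosθ + r = -0.16118 m.
|ω_lever| = |0.1015·14.97·-0.16118| / 0.0387751 = 6.318 rad/s.

6.32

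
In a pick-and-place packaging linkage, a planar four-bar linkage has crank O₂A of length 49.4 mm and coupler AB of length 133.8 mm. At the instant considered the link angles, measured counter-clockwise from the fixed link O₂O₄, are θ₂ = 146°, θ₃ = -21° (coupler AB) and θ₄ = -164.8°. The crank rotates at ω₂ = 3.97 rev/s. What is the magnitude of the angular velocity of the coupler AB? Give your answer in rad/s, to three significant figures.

ω₂ = 24.94 rad/s (from 3.97 rev/s).
Differentiating the loop-closure r₂e^{iθ₂}+r₃e^{iθ₃}=r₁+r₄e^{iθ₄} gives r₂ω₂e^{iθ₂}+r₃ω₃e^{iθ₃}=r₄ω₄e^{iθ₄}.
Eliminating the other unknown: ω₃ = r₂ω₂ sin(θ₄−θ₂) / [r₃ sin(θ₃−θ₄)].
Numerator sine = +0.75700; denominator sine = +0.59061.
Result = 0.0494·24.94·(+0.75700) / (0.1338·(+0.59061)) = +11.804 rad/s; magnitude 11.804 rad/s.

11.8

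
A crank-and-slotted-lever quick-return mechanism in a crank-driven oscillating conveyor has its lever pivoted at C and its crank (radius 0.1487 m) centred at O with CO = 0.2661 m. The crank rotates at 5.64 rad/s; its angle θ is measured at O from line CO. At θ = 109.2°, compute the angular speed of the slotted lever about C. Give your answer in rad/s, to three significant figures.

0.767

ω = 5.64 rad/s
Crank pin A relative to C: A = (d + r cosθ, r sinθ); lever angle φ = atan2(r sinθ, d + r cosθ).
Differentiating tanφ: φ̇ = rω(d cosθ + r)/(d² + r² + 2dr cosθ).
d² + r² + 2dr cosθ = |CA|² = 0.066895 m²;  d cosθ + r = +0.061189 m.
|ω_lever| = |0.1487·5.64·+0.061189| / 0.066895 = 0.76713 rad/s.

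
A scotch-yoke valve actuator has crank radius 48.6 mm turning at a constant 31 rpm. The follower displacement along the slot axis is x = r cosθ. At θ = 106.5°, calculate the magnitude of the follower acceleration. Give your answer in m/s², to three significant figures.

0.145

ω = 3.246 rad/s (from 31 rpm).
x = r cosθ ⇒ ẍ = −rω² cosθ (ω constant).
|a| = rω²|cosθ| = 0.0486·(3.246)²·|cos 106.5°| = 0.14547 m/s².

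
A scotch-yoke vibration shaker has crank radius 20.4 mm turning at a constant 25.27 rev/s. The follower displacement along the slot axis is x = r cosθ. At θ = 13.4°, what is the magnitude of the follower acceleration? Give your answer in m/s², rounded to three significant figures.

ω = 158.8 rad/s (from 25.27 rev/s).
x = r cosθ ⇒ ẍ = −rω² cosθ (ω constant).
|a| = rω²|cosθ| = 0.0204·(158.8)²·|cos 13.4°| = 500.28 m/s².

500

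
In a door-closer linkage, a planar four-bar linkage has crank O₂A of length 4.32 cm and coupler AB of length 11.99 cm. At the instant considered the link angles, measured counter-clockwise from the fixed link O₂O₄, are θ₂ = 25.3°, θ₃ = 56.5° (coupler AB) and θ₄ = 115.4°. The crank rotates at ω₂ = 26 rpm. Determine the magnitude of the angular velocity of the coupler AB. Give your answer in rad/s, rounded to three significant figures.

ω₂ = 2.723 rad/s (from 26 rpm).
Differentiating the loop-closure r₂e^{iθ₂}+r₃e^{iθ₃}=r₁+r₄e^{iθ₄} gives r₂ω₂e^{iθ₂}+r₃ω₃e^{iθ₃}=r₄ω₄e^{iθ₄}.
Eliminating the other unknown: ω₃ = r₂ω₂ sin(θ₄−θ₂) / [r₃ sin(θ₃−θ₄)].
Numerator sine = +1.00000; denominator sine = -0.85627.
Result = 0.0432·2.723·(+1.00000) / (0.1199·(-0.85627)) = -1.1457 rad/s; magnitude 1.1457 rad/s.

1.15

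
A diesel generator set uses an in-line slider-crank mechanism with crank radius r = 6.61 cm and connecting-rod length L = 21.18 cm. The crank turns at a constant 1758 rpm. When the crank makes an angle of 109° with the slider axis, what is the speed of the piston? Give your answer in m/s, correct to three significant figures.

ω = 2π·1758/60 = 184.1 rad/s
For an in-line slider-crank, x = r cosθ + √(L² − r² sin²θ), so v = −rω sinθ·[1 + r cosθ/√(L² − r² sin²θ)].
With r = 0.0661 m, L = 0.2118 m, θ = 109°: √(L² − r² sin²θ) = 0.20237 m.
v = −0.0661·184.1·0.94552·[1 + 0.0661·-0.32557/0.20237] = -10.282 m/s.
|v| = 10.282 m/s.

10.3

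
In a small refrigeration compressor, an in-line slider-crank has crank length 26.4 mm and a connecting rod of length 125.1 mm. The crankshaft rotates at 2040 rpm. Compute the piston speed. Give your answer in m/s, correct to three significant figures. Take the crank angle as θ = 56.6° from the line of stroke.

5.26

ω = 2π·2040/60 = 213.6 rad/s
For an in-line slider-crank, x = r cosθ + √(L² − r² sin²θ), so v = −rω sinθ·[1 + r cosθ/√(L² − r² sin²θ)].
With r = 0.0264 m, L = 0.1251 m, θ = 56.6°: √(L² − r² sin²θ) = 0.12314 m.
v = −0.0264·213.6·0.83485·[1 + 0.0264·0.55048/0.12314] = -5.264 m/s.
|v| = 5.264 m/s.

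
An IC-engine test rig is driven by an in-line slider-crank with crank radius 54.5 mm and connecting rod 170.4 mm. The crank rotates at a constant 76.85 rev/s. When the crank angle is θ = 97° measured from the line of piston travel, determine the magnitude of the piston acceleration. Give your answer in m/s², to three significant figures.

5700

ω = 2π·76.8 = 482.9 rad/s
x(θ) = r cosθ + √(L² − r² sin²θ); with ω constant, a = ω²·d²x/dθ².
d²x/dθ² = −r cosθ − r²(cos2θ)/√u − r⁴ sin²2θ/(4u^{3/2}),  u = L² − r² sin²θ = 0.02611 m².
Substituting r = 0.0545 m, L = 0.1704 m, θ = 97°: d²x/dθ² = +0.024447 m.
a = ω²·d²x/dθ² = (482.9)²·(+0.024447) = +5700 m/s²;  |a| = 5700 m/s².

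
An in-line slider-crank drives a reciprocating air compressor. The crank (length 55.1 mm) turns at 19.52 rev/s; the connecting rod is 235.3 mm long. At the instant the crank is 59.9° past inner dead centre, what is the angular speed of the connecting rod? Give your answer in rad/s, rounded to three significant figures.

ω = 122.6 rad/s (converted from 19.52 rev/s).
The rod makes angle φ with the slider axis where L sinφ = r sinθ; differentiating, L cosφ·φ̇ = r ω cosθ.
L cosφ = √(L² − r² sin²θ) = 0.23042 m.
|ω_rod| = r ω |cosθ| / √(L² − r² sin²θ) = 0.0551·122.6·0.50151/0.23042 = 14.709 rad/s.

14.7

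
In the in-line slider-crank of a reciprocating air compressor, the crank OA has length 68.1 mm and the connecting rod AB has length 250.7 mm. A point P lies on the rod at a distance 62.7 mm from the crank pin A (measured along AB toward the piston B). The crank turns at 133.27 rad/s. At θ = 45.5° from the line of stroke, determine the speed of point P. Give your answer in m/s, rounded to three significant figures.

ω = 133.3 rad/s.  Crank-pin speed |V_A| = rω = 9.0757 m/s, perpendicular to OA.
Rod angle: sinφ = −(r/L) sinθ ⇒ φ = -11.172°; ω_rod = −rω cosθ/√(L²−r²sin²θ) = -25.864 rad/s.
V_P = V_A + ω_rod × AP, with AP = 0.0627 m along the rod.
Components: V_Px = −rω sinθ − a·ω_rod·sinφ = -6.7874 m/s;  V_Py = rω cosθ + a·ω_rod·cosφ = +4.7703 m/s.
|V_P| = √(V_Px² + V_Py²) = 8.2961 m/s.

8.30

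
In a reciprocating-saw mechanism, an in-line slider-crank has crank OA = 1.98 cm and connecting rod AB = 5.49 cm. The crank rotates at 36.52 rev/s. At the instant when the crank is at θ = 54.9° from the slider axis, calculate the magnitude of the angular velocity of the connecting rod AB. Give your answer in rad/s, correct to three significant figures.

49.8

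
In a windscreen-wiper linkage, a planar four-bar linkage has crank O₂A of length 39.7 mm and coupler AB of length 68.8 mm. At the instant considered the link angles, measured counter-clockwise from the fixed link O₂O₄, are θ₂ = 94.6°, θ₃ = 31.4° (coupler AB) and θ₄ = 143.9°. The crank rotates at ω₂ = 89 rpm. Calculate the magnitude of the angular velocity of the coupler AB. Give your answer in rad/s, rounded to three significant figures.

4.41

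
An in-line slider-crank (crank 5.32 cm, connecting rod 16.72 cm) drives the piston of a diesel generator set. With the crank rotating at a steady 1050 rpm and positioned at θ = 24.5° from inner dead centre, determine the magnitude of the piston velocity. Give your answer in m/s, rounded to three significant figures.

3.13

ω = 2π·1050/60 = 110 rad/s
For an in-line slider-crank, x = r cosθ + √(L² − r² sin²θ), so v = −rω sinθ·[1 + r cosθ/√(L² − r² sin²θ)].
With r = 0.0532 m, L = 0.1672 m, θ = 24.5°: √(L² − r² sin²θ) = 0.16574 m.
v = −0.0532·110·0.41469·[1 + 0.0532·0.90996/0.16574] = -3.1344 m/s.
|v| = 3.1344 m/s.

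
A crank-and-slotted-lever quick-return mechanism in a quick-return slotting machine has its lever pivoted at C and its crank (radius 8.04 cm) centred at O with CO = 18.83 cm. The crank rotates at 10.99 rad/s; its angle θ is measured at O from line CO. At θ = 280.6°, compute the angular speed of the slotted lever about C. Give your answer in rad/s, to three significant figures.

ω = 10.99 rad/s
Crank pin A relative to C: A = (d + r cosθ, r sinθ); lever angle φ = atan2(r sinθ, d + r cosθ).
Differentiating tanφ: φ̇ = rω(d cosθ + r)/(d² + r² + 2dr cosθ).
d² + r² + 2dr cosθ = |CA|² = 0.0474908 m²;  d cosθ + r = +0.11504 m.
|ω_lever| = |0.0804·10.99·+0.11504| / 0.0474908 = 2.1404 rad/s.

2.14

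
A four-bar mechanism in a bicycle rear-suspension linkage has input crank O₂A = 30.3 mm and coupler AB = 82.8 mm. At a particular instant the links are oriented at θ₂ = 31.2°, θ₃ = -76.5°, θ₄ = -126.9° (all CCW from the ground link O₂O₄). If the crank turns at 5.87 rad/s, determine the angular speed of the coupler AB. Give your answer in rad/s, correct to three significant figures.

ω₂ = 5.87 rad/s
Differentiating the loop-closure r₂e^{iθ₂}+r₃e^{iθ₃}=r₁+r₄e^{iθ₄} gives r₂ω₂e^{iθ₂}+r₃ω₃e^{iθ₃}=r₄ω₄e^{iθ₄}.
Eliminating the other unknown: ω₃ = r₂ω₂ sin(θ₄−θ₂) / [r₃ sin(θ₃−θ₄)].
Numerator sine = -0.37299; denominator sine = +0.77051.
Result = 0.0303·5.87·(-0.37299) / (0.0828·(+0.77051)) = -1.0398 rad/s; magnitude 1.0398 rad/s.

1.04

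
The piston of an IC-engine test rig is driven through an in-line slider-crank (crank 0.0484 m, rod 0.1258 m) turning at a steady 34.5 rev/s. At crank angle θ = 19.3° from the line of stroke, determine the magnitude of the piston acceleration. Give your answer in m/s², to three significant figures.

2850

ω = 2π·34.5 = 216.8 rad/s
x(θ) = r cosθ + √(L² − r² sin²θ); with ω constant, a = ω²·d²x/dθ².
d²x/dθ² = −r cosθ − r²(cos2θ)/√u − r⁴ sin²2θ/(4u^{3/2}),  u = L² − r² sin²θ = 0.0155697 m².
Substituting r = 0.0484 m, L = 0.1258 m, θ = 19.3°: d²x/dθ² = -0.060627 m.
a = ω²·d²x/dθ² = (216.8)²·(-0.060627) = -2848.8 m/s²;  |a| = 2848.8 m/s².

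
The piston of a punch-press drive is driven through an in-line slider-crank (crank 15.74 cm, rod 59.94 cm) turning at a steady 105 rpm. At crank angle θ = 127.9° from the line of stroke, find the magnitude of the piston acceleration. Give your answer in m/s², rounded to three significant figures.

ω = 2π·105/60 = 11 rad/s
x(θ) = r cosθ + √(L² − r² sin²θ); with ω constant, a = ω²·d²x/dθ².
d²x/dθ² = −r cosθ − r²(cos2θ)/√u − r⁴ sin²2θ/(4u^{3/2}),  u = L² − r² sin²θ = 0.343854 m².
Substituting r = 0.1574 m, L = 0.5994 m, θ = 127.9°: d²x/dθ² = +0.10634 m.
a = ω²·d²x/dθ² = (11)²·(+0.10634) = +12.856 m/s²;  |a| = 12.856 m/s².

12.9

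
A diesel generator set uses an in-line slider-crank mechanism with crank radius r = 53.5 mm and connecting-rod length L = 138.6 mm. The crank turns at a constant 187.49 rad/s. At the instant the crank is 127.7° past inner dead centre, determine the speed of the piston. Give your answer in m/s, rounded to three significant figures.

ω = 187.5 rad/s
For an in-line slider-crank, x = r cosθ + √(L² − r² sin²θ), so v = −rω sinθ·[1 + r cosθ/√(L² − r² sin²θ)].
With r = 0.0535 m, L = 0.1386 m, θ = 127.7°: √(L² − r² sin²θ) = 0.13198 m.
v = −0.0535·187.5·0.79122·[1 + 0.0535·-0.61153/0.13198] = -5.9691 m/s.
|v| = 5.9691 m/s.

5.97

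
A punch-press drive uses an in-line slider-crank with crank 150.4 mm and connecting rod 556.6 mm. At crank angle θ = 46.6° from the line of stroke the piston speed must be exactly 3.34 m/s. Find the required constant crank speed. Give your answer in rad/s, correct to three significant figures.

For an in-line slider-crank, |v_piston| = rω|sinθ|·[1 + r cosθ/√(L² − r² sin²θ)].
With r = 0.1504 m, L = 0.5566 m, θ = 46.6°: the bracketed kinematic factor |dx/dθ| = 0.12997 m.
ω = v/|dx/dθ| = 3.34/0.12997 = 25.699 rad/s.

25.7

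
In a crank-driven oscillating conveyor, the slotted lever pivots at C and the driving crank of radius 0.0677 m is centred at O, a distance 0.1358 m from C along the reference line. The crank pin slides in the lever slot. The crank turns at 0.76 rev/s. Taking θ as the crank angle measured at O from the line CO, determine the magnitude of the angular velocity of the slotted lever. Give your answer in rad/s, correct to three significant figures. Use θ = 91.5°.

0.920

ω = 4.775 rad/s (from 0.76 rev/s).
Crank pin A relative to C: A = (d + r cosθ, r sinθ); lever angle φ = atan2(r sinθ, d + r cosθ).
Differentiating tanφ: φ̇ = rω(d cosθ + r)/(d² + r² + 2dr cosθ).
d² + r² + 2dr cosθ = |CA|² = 0.0225436 m²;  d cosθ + r = +0.064145 m.
|ω_lever| = |0.0677·4.775·+0.064145| / 0.0225436 = 0.91986 rad/s.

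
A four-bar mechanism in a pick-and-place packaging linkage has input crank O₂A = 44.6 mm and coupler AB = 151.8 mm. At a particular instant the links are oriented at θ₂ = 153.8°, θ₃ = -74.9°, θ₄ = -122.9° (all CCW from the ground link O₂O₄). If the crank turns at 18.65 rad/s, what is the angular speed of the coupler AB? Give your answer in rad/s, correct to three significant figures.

7.32

ω₂ = 18.65 rad/s
Differentiating the loop-closure r₂e^{iθ₂}+r₃e^{iθ₃}=r₁+r₄e^{iθ₄} gives r₂ω₂e^{iθ₂}+r₃ω₃e^{iθ₃}=r₄ω₄e^{iθ₄}.
Eliminating the other unknown: ω₃ = r₂ω₂ sin(θ₄−θ₂) / [r₃ sin(θ₃−θ₄)].
Numerator sine = +0.99317; denominator sine = +0.74314.
Result = 0.0446·18.65·(+0.99317) / (0.1518·(+0.74314)) = +7.3231 rad/s; magnitude 7.3231 rad/s.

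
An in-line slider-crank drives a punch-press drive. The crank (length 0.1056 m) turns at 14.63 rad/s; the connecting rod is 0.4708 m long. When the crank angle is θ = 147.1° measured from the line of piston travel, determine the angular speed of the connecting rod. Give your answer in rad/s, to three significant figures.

ω = 14.63 rad/s
The rod makes angle φ with the slider axis where L sinφ = r sinθ; differentiating, L cosφ·φ̇ = r ω cosθ.
L cosφ = √(L² − r² sin²θ) = 0.46729 m.
|ω_rod| = r ω |cosθ| / √(L² − r² sin²θ) = 0.1056·14.63·0.83962/0.46729 = 2.7759 rad/s.

2.78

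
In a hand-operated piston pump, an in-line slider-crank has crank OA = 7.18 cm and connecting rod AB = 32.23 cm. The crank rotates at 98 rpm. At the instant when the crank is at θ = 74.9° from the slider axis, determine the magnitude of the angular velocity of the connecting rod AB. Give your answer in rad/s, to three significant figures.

0.610

ω = 10.26 rad/s (converted from 98 rpm).
The rod makes angle φ with the slider axis where L sinφ = r sinθ; differentiating, L cosφ·φ̇ = r ω cosθ.
L cosφ = √(L² − r² sin²θ) = 0.31476 m.
|ω_rod| = r ω |cosθ| / √(L² − r² sin²θ) = 0.0718·10.26·0.26050/0.31476 = 0.60984 rad/s.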